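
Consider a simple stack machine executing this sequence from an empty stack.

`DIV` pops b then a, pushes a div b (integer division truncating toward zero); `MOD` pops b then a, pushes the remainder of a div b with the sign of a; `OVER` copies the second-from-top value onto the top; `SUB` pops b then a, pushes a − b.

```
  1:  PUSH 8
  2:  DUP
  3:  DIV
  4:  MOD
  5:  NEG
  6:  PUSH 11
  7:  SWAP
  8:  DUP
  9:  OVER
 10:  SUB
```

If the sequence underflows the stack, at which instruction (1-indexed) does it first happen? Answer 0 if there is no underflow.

PUSH 8 → [8]
DUP    → [8, 8]
DIV    → [1]
MOD  — needs 2 operands, stack has 1 → underflow

4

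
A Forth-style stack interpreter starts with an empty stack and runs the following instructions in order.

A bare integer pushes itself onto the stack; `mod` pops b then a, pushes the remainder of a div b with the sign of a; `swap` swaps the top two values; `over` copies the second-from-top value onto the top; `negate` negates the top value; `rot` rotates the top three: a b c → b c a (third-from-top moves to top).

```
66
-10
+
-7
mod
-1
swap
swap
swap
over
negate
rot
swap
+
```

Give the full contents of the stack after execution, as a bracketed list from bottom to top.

66     -> 66
-10    -> 66 -10
+      -> 56
-7     -> 56 -7
mod    -> 0
-1     -> 0 -1
swap   -> -1 0
swap   -> 0 -1
swap   -> -1 0
over   -> -1 0 -1
negate -> -1 0 1
rot    -> 0 1 -1
swap   -> 0 -1 1
+      -> 0 0

[0, 0]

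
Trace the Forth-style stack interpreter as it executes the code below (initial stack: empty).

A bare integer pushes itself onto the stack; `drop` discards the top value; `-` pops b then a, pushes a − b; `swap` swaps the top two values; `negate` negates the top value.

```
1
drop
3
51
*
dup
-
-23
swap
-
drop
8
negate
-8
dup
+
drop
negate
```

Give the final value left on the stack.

1      → [1]
drop   → []
3      → [3]
51     → [3, 51]
*      → [153]
dup    → [153, 153]
-      → [0]
-23    → [0, -23]
swap   → [-23, 0]
-      → [-23]
drop   → []
8      → [8]
negate → [-8]
-8     → [-8, -8]
dup    → [-8, -8, -8]
+      → [-8, -16]
drop   → [-8]
negate → [8]

8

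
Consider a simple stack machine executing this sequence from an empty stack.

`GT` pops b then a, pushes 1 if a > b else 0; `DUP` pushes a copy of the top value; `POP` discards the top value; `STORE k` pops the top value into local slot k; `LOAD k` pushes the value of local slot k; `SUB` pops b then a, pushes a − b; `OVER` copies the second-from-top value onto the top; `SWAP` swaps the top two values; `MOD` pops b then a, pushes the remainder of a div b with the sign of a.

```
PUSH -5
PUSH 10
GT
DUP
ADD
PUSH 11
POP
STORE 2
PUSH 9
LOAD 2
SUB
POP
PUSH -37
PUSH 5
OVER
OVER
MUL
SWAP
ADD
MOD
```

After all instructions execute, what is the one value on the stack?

-37

PUSH -5  : -5
PUSH 10  : -5 10
GT       : 0
DUP      : 0 0
ADD      : 0
PUSH 11  : 0 11
POP      : 0
STORE 2  : (empty)
PUSH 9   : 9
LOAD 2   : 9 0
SUB      : 9
POP      : (empty)
PUSH -37 : -37
PUSH 5   : -37 5
OVER     : -37 5 -37
OVER     : -37 5 -37 5
MUL      : -37 5 -185
SWAP     : -37 -185 5
ADD      : -37 -180
MOD      : -37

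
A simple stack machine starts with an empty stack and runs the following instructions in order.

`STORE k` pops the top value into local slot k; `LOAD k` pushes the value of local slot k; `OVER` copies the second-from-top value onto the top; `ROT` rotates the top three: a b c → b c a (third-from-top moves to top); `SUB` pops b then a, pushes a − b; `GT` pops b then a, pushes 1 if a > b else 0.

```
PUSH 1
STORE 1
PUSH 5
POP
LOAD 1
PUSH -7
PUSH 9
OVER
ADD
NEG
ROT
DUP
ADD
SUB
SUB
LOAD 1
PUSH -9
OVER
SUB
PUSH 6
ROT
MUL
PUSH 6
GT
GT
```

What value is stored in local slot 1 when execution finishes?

1

PUSH 1   1
STORE 1  (empty)
PUSH 5   5
POP      (empty)
LOAD 1   1
PUSH -7  1 -7
PUSH 9   1 -7 9
OVER     1 -7 9 -7
ADD      1 -7 2
NEG      1 -7 -2
ROT      -7 -2 1
DUP      -7 -2 1 1
ADD      -7 -2 2
SUB      -7 -4
SUB      -3
LOAD 1   -3 1
PUSH -9  -3 1 -9
OVER     -3 1 -9 1
SUB      -3 1 -10
PUSH 6   -3 1 -10 6
ROT      -3 -10 6 1
MUL      -3 -10 6
PUSH 6   -3 -10 6 6
GT       -3 -10 0
GT       -3 0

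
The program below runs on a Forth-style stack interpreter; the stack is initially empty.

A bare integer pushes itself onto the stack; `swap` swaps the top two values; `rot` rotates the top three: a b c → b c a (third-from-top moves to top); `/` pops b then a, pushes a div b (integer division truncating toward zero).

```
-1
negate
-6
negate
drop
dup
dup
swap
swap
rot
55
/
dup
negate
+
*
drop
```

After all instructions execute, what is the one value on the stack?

1

-1      [-1]
negate  [1]
-6      [1, -6]
negate  [1, 6]
drop    [1]
dup     [1, 1]
dup     [1, 1, 1]
swap    [1, 1, 1]
swap    [1, 1, 1]
rot     [1, 1, 1]
55      [1, 1, 1, 55]
/       [1, 1, 0]
dup     [1, 1, 0, 0]
negate  [1, 1, 0, 0]
+       [1, 1, 0]
*       [1, 0]
drop    [1]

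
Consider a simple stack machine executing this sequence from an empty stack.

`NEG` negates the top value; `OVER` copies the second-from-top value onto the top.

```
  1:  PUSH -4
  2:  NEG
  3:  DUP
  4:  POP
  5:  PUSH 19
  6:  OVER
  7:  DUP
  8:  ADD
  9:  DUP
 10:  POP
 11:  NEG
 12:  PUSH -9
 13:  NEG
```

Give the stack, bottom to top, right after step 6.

PUSH -4 -> [-4]
NEG     -> [4]
DUP     -> [4, 4]
POP     -> [4]
PUSH 19 -> [4, 19]
OVER    -> [4, 19, 4]

[4, 19, 4]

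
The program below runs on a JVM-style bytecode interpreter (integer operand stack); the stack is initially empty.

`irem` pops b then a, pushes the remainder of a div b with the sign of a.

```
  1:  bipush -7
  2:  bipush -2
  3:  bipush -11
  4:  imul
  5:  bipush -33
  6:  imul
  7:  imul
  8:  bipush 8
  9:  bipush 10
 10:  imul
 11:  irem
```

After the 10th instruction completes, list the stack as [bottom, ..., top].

bipush -7  : [-7]
bipush -2  : [-7, -2]
bipush -11 : [-7, -2, -11]
imul       : [-7, 22]
bipush -33 : [-7, 22, -33]
imul       : [-7, -726]
imul       : [5082]
bipush 8   : [5082, 8]
bipush 10  : [5082, 8, 10]
imul       : [5082, 80]

[5082, 80]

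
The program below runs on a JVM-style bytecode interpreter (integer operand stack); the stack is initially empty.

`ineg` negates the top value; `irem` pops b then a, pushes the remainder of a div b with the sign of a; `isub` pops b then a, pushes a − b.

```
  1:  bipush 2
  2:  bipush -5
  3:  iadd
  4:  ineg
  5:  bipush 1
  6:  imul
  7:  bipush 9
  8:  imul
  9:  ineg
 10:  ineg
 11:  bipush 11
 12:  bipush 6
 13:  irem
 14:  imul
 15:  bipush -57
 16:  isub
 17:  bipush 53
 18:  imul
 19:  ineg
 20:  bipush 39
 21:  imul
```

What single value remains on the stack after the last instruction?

-396864

bipush 2   : 2
bipush -5  : 2 -5
iadd       : -3
ineg       : 3
bipush 1   : 3 1
imul       : 3
bipush 9   : 3 9
imul       : 27
ineg       : -27
ineg       : 27
bipush 11  : 27 11
bipush 6   : 27 11 6
irem       : 27 5
imul       : 135
bipush -57 : 135 -57
isub       : 192
bipush 53  : 192 53
imul       : 10176
ineg       : -10176
bipush 39  : -10176 39
imul       : -396864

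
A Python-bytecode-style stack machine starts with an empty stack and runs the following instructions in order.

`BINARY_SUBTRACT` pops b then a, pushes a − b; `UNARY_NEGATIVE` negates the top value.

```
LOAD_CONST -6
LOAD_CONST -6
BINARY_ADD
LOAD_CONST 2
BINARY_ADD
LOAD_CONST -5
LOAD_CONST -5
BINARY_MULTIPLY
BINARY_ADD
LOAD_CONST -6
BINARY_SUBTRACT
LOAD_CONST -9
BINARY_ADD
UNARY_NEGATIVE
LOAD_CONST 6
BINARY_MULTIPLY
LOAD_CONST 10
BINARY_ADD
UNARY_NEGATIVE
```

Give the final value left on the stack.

62

LOAD_CONST -6    -6
LOAD_CONST -6    -6 -6
BINARY_ADD       -12
LOAD_CONST 2     -12 2
BINARY_ADD       -10
LOAD_CONST -5    -10 -5
LOAD_CONST -5    -10 -5 -5
BINARY_MULTIPLY  -10 25
BINARY_ADD       15
LOAD_CONST -6    15 -6
BINARY_SUBTRACT  21
LOAD_CONST -9    21 -9
BINARY_ADD       12
UNARY_NEGATIVE   -12
LOAD_CONST 6     -12 6
BINARY_MULTIPLY  -72
LOAD_CONST 10    -72 10
BINARY_ADD       -62
UNARY_NEGATIVE   62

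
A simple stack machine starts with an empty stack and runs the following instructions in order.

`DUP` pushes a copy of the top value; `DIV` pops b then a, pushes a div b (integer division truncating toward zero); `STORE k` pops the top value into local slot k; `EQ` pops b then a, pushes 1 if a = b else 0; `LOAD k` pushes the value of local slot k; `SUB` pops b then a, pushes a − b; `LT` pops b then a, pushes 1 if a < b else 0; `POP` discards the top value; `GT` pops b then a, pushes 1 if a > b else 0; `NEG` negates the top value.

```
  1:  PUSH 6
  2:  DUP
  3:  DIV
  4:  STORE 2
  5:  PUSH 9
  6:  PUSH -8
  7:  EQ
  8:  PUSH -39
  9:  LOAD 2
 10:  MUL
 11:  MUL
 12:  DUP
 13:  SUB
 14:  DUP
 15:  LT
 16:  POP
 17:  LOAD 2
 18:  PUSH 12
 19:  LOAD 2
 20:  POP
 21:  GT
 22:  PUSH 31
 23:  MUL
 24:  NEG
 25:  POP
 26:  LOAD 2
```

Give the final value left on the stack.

1

PUSH 6   : [6]
DUP      : [6, 6]
DIV      : [1]
STORE 2  : []
PUSH 9   : [9]
PUSH -8  : [9, -8]
EQ       : [0]
PUSH -39 : [0, -39]
LOAD 2   : [0, -39, 1]
MUL      : [0, -39]
MUL      : [0]
DUP      : [0, 0]
SUB      : [0]
DUP      : [0, 0]
LT       : [0]
POP      : []
LOAD 2   : [1]
PUSH 12  : [1, 12]
LOAD 2   : [1, 12, 1]
POP      : [1, 12]
GT       : [0]
PUSH 31  : [0, 31]
MUL      : [0]
NEG      : [0]
POP      : []
LOAD 2   : [1]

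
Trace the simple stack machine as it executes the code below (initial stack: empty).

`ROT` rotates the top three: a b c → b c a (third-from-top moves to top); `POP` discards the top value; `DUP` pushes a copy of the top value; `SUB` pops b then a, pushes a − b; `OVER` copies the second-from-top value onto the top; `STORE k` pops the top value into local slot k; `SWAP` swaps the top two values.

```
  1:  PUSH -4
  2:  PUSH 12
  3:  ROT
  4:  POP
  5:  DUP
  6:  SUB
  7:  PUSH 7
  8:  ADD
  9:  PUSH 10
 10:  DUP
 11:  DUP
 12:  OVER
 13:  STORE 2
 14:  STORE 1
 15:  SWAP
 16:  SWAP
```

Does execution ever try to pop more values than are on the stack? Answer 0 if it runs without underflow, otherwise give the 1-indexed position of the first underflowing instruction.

PUSH -4 → [-4]
PUSH 12 → [-4, 12]
ROT  — needs 3 operands, stack has 2 → underflow

3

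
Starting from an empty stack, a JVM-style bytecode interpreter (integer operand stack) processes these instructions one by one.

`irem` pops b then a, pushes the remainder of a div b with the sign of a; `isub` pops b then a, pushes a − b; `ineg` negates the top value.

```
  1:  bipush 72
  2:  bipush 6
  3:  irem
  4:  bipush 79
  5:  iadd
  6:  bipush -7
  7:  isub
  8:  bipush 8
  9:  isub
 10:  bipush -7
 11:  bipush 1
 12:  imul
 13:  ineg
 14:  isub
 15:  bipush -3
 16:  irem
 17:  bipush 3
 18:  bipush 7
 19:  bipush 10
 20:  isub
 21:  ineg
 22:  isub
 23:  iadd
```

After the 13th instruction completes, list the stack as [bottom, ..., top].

bipush 72 -> [72]
bipush 6  -> [72, 6]
irem      -> [0]
bipush 79 -> [0, 79]
iadd      -> [79]
bipush -7 -> [79, -7]
isub      -> [86]
bipush 8  -> [86, 8]
isub      -> [78]
bipush -7 -> [78, -7]
bipush 1  -> [78, -7, 1]
imul      -> [78, -7]
ineg      -> [78, 7]

[78, 7]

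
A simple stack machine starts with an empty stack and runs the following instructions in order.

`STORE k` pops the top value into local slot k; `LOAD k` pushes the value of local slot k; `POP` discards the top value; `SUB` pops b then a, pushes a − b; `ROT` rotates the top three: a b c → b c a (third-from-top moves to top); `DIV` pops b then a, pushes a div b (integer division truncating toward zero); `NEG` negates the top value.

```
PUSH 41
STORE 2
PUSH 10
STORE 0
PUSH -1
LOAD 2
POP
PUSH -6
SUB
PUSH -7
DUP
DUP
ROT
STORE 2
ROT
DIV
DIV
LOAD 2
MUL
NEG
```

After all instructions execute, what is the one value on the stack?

PUSH 41 -> [41]
STORE 2 -> []
PUSH 10 -> [10]
STORE 0 -> []
PUSH -1 -> [-1]
LOAD 2  -> [-1, 41]
POP     -> [-1]
PUSH -6 -> [-1, -6]
SUB     -> [5]
PUSH -7 -> [5, -7]
DUP     -> [5, -7, -7]
DUP     -> [5, -7, -7, -7]
ROT     -> [5, -7, -7, -7]
STORE 2 -> [5, -7, -7]
ROT     -> [-7, -7, 5]
DIV     -> [-7, -1]
DIV     -> [7]
LOAD 2  -> [7, -7]
MUL     -> [-49]
NEG     -> [49]

49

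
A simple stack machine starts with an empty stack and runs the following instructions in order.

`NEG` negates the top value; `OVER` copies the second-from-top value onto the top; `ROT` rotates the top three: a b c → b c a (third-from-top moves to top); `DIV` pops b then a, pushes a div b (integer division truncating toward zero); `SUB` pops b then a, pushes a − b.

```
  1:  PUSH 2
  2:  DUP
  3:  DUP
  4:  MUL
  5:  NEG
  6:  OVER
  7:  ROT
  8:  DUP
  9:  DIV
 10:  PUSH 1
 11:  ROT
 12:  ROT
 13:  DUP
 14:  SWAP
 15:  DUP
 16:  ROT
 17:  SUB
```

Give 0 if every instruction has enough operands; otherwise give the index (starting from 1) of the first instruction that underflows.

PUSH 2 : 2
DUP    : 2 2
DUP    : 2 2 2
MUL    : 2 4
NEG    : 2 -4
OVER   : 2 -4 2
ROT    : -4 2 2
DUP    : -4 2 2 2
DIV    : -4 2 1
PUSH 1 : -4 2 1 1
ROT    : -4 1 1 2
ROT    : -4 1 2 1
DUP    : -4 1 2 1 1
SWAP   : -4 1 2 1 1
DUP    : -4 1 2 1 1 1
ROT    : -4 1 2 1 1 1
SUB    : -4 1 2 1 0

0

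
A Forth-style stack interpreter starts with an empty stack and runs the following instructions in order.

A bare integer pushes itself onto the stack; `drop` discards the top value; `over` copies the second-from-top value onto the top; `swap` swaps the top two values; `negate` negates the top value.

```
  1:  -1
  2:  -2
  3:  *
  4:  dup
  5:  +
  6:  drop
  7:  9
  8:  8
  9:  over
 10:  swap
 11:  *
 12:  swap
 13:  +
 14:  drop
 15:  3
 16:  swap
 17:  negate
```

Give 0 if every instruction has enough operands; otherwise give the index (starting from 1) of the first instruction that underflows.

16

-1    [-1]
-2    [-1, -2]
*     [2]
dup   [2, 2]
+     [4]
drop  []
9     [9]
8     [9, 8]
over  [9, 8, 9]
swap  [9, 9, 8]
*     [9, 72]
swap  [72, 9]
+     [81]
drop  []
3     [3]
swap  — needs 2 operands, stack has 1 → underflow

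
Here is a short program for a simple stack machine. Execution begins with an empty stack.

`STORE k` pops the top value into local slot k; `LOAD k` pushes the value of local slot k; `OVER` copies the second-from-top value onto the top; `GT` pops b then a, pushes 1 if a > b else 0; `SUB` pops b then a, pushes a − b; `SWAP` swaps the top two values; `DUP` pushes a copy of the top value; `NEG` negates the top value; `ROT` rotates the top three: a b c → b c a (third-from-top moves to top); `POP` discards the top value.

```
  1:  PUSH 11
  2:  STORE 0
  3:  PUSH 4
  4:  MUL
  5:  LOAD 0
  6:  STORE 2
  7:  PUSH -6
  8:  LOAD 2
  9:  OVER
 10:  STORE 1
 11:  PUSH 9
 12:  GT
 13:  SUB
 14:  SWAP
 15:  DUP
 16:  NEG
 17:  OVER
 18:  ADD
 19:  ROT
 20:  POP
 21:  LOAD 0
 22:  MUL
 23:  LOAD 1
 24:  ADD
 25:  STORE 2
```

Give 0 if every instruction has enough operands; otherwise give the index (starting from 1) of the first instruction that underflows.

4

PUSH 11  11
STORE 0  (empty)
PUSH 4   4
MUL  — needs 2 operands, stack has 1 → underflow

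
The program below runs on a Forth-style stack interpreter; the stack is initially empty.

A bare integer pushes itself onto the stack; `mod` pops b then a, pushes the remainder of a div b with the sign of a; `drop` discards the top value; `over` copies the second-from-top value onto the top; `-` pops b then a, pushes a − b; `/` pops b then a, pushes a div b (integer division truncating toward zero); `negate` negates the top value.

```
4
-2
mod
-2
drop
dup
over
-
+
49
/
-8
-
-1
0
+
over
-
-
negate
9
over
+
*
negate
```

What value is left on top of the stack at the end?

4      -> [4]
-2     -> [4, -2]
mod    -> [0]
-2     -> [0, -2]
drop   -> [0]
dup    -> [0, 0]
over   -> [0, 0, 0]
-      -> [0, 0]
+      -> [0]
49     -> [0, 49]
/      -> [0]
-8     -> [0, -8]
-      -> [8]
-1     -> [8, -1]
0      -> [8, -1, 0]
+      -> [8, -1]
over   -> [8, -1, 8]
-      -> [8, -9]
-      -> [17]
negate -> [-17]
9      -> [-17, 9]
over   -> [-17, 9, -17]
+      -> [-17, -8]
*      -> [136]
negate -> [-136]

-136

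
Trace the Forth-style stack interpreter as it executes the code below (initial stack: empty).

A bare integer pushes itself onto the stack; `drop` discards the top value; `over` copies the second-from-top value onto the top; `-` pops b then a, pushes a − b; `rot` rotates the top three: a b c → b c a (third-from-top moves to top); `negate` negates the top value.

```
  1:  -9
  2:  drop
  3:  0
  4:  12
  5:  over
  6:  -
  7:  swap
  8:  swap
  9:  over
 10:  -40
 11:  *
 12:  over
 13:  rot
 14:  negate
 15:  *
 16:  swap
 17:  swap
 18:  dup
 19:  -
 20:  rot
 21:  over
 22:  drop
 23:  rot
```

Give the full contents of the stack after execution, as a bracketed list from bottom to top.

-9     → -9
drop   → (empty)
0      → 0
12     → 0 12
over   → 0 12 0
-      → 0 12
swap   → 12 0
swap   → 0 12
over   → 0 12 0
-40    → 0 12 0 -40
*      → 0 12 0
over   → 0 12 0 12
rot    → 0 0 12 12
negate → 0 0 12 -12
*      → 0 0 -144
swap   → 0 -144 0
swap   → 0 0 -144
dup    → 0 0 -144 -144
-      → 0 0 0
rot    → 0 0 0
over   → 0 0 0 0
drop   → 0 0 0
rot    → 0 0 0

[0, 0, 0]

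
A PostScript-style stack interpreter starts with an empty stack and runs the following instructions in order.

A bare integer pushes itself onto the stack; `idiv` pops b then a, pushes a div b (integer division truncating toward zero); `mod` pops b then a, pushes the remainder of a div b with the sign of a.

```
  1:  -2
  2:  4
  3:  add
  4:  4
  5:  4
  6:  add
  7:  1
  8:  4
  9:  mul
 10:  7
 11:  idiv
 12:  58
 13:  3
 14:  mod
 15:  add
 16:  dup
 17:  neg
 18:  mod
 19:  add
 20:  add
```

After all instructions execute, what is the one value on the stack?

10

-2   → -2
4    → -2 4
add  → 2
4    → 2 4
4    → 2 4 4
add  → 2 8
1    → 2 8 1
4    → 2 8 1 4
mul  → 2 8 4
7    → 2 8 4 7
idiv → 2 8 0
58   → 2 8 0 58
3    → 2 8 0 58 3
mod  → 2 8 0 1
add  → 2 8 1
dup  → 2 8 1 1
neg  → 2 8 1 -1
mod  → 2 8 0
add  → 2 8
add  → 10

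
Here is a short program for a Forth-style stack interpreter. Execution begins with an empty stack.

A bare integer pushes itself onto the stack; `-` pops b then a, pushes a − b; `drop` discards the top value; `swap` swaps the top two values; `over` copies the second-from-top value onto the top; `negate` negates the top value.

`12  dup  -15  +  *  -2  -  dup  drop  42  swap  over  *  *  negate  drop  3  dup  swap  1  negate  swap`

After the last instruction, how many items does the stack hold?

3

12     → [12]
dup    → [12, 12]
-15    → [12, 12, -15]
+      → [12, -3]
*      → [-36]
-2     → [-36, -2]
-      → [-34]
dup    → [-34, -34]
drop   → [-34]
42     → [-34, 42]
swap   → [42, -34]
over   → [42, -34, 42]
*      → [42, -1428]
*      → [-59976]
negate → [59976]
drop   → []
3      → [3]
dup    → [3, 3]
swap   → [3, 3]
1      → [3, 3, 1]
negate → [3, 3, -1]
swap   → [3, -1, 3]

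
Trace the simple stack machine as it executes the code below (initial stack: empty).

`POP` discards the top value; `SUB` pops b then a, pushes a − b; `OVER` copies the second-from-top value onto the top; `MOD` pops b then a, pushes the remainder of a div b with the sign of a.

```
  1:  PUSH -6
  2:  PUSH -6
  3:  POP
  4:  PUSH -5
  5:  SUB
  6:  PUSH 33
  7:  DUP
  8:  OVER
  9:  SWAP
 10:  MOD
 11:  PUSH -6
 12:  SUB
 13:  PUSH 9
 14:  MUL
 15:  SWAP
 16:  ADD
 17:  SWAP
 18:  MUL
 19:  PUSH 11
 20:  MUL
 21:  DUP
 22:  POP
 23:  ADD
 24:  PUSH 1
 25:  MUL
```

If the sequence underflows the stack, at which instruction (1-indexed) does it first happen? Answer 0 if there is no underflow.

PUSH -6 -> -6
PUSH -6 -> -6 -6
POP     -> -6
PUSH -5 -> -6 -5
SUB     -> -1
PUSH 33 -> -1 33
DUP     -> -1 33 33
OVER    -> -1 33 33 33
SWAP    -> -1 33 33 33
MOD     -> -1 33 0
PUSH -6 -> -1 33 0 -6
SUB     -> -1 33 6
PUSH 9  -> -1 33 6 9
MUL     -> -1 33 54
SWAP    -> -1 54 33
ADD     -> -1 87
SWAP    -> 87 -1
MUL     -> -87
PUSH 11 -> -87 11
MUL     -> -957
DUP     -> -957 -957
POP     -> -957
ADD  — needs 2 operands, stack has 1 → underflow

23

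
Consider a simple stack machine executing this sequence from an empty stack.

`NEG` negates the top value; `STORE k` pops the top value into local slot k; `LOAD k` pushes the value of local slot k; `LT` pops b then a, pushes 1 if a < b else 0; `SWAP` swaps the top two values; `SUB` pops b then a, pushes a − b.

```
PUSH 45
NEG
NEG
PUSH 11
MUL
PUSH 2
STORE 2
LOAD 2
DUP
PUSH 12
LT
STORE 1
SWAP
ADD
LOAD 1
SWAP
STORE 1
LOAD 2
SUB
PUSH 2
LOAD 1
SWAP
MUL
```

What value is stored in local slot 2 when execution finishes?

PUSH 45 → [45]
NEG     → [-45]
NEG     → [45]
PUSH 11 → [45, 11]
MUL     → [495]
PUSH 2  → [495, 2]
STORE 2 → [495]
LOAD 2  → [495, 2]
DUP     → [495, 2, 2]
PUSH 12 → [495, 2, 2, 12]
LT      → [495, 2, 1]
STORE 1 → [495, 2]
SWAP    → [2, 495]
ADD     → [497]
LOAD 1  → [497, 1]
SWAP    → [1, 497]
STORE 1 → [1]
LOAD 2  → [1, 2]
SUB     → [-1]
PUSH 2  → [-1, 2]
LOAD 1  → [-1, 2, 497]
SWAP    → [-1, 497, 2]
MUL     → [-1, 994]

2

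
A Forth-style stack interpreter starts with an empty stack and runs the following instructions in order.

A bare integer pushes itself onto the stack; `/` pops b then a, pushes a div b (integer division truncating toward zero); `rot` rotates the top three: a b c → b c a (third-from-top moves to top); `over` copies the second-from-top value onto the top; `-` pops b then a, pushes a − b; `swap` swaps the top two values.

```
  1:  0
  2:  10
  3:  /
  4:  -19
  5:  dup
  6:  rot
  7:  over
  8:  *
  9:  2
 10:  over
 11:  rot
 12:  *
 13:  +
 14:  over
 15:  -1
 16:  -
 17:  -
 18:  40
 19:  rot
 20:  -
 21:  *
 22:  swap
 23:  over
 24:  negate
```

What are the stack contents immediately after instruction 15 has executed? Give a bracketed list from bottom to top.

[-19, -19, 2, -19, -1]

0    -> [0]
10   -> [0, 10]
/    -> [0]
-19  -> [0, -19]
dup  -> [0, -19, -19]
rot  -> [-19, -19, 0]
over -> [-19, -19, 0, -19]
*    -> [-19, -19, 0]
2    -> [-19, -19, 0, 2]
over -> [-19, -19, 0, 2, 0]
rot  -> [-19, -19, 2, 0, 0]
*    -> [-19, -19, 2, 0]
+    -> [-19, -19, 2]
over -> [-19, -19, 2, -19]
-1   -> [-19, -19, 2, -19, -1]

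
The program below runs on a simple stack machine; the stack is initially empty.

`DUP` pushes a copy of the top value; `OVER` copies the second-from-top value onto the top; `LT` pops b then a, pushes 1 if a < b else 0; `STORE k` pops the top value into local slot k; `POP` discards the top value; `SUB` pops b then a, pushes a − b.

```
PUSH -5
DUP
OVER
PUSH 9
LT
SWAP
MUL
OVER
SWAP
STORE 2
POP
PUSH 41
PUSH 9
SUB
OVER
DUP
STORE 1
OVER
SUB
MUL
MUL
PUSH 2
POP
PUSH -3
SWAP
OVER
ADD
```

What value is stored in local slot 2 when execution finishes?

-5

PUSH -5 → [-5]
DUP     → [-5, -5]
OVER    → [-5, -5, -5]
PUSH 9  → [-5, -5, -5, 9]
LT      → [-5, -5, 1]
SWAP    → [-5, 1, -5]
MUL     → [-5, -5]
OVER    → [-5, -5, -5]
SWAP    → [-5, -5, -5]
STORE 2 → [-5, -5]
POP     → [-5]
PUSH 41 → [-5, 41]
PUSH 9  → [-5, 41, 9]
SUB     → [-5, 32]
OVER    → [-5, 32, -5]
DUP     → [-5, 32, -5, -5]
STORE 1 → [-5, 32, -5]
OVER    → [-5, 32, -5, 32]
SUB     → [-5, 32, -37]
MUL     → [-5, -1184]
MUL     → [5920]
PUSH 2  → [5920, 2]
POP     → [5920]
PUSH -3 → [5920, -3]
SWAP    → [-3, 5920]
OVER    → [-3, 5920, -3]
ADD     → [-3, 5917]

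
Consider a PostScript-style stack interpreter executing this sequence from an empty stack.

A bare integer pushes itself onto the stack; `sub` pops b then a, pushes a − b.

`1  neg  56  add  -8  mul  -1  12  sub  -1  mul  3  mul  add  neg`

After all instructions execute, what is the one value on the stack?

1   : 1
neg : -1
56  : -1 56
add : 55
-8  : 55 -8
mul : -440
-1  : -440 -1
12  : -440 -1 12
sub : -440 -13
-1  : -440 -13 -1
mul : -440 13
3   : -440 13 3
mul : -440 39
add : -401
neg : 401

401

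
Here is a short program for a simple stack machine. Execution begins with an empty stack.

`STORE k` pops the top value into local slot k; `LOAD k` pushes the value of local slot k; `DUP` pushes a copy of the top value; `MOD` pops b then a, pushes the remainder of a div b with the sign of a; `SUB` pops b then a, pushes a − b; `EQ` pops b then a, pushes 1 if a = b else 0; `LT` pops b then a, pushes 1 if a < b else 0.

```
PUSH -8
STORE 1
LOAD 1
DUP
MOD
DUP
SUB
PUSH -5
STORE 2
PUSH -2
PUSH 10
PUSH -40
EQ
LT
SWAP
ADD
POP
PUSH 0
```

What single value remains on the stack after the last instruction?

0

PUSH -8   [-8]
STORE 1   []
LOAD 1    [-8]
DUP       [-8, -8]
MOD       [0]
DUP       [0, 0]
SUB       [0]
PUSH -5   [0, -5]
STORE 2   [0]
PUSH -2   [0, -2]
PUSH 10   [0, -2, 10]
PUSH -40  [0, -2, 10, -40]
EQ        [0, -2, 0]
LT        [0, 1]
SWAP      [1, 0]
ADD       [1]
POP       []
PUSH 0    [0]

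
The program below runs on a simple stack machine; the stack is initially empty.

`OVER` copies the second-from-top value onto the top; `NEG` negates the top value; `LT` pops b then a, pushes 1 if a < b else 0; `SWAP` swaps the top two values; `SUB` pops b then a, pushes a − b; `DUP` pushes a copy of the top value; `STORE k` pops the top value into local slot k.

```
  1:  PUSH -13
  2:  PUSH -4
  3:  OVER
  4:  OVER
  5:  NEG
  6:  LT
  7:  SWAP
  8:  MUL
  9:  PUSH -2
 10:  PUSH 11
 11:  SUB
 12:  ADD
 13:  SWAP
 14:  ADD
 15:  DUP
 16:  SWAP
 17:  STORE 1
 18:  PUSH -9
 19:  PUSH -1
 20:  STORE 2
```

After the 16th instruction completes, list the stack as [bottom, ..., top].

PUSH -13 : [-13]
PUSH -4  : [-13, -4]
OVER     : [-13, -4, -13]
OVER     : [-13, -4, -13, -4]
NEG      : [-13, -4, -13, 4]
LT       : [-13, -4, 1]
SWAP     : [-13, 1, -4]
MUL      : [-13, -4]
PUSH -2  : [-13, -4, -2]
PUSH 11  : [-13, -4, -2, 11]
SUB      : [-13, -4, -13]
ADD      : [-13, -17]
SWAP     : [-17, -13]
ADD      : [-30]
DUP      : [-30, -30]
SWAP     : [-30, -30]

[-30, -30]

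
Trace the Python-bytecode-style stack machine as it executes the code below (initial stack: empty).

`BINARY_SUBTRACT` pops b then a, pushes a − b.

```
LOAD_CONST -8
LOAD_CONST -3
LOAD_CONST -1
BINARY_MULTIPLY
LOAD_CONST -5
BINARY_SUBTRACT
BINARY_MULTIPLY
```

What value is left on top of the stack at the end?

-64

LOAD_CONST -8   -> [-8]
LOAD_CONST -3   -> [-8, -3]
LOAD_CONST -1   -> [-8, -3, -1]
BINARY_MULTIPLY -> [-8, 3]
LOAD_CONST -5   -> [-8, 3, -5]
BINARY_SUBTRACT -> [-8, 8]
BINARY_MULTIPLY -> [-64]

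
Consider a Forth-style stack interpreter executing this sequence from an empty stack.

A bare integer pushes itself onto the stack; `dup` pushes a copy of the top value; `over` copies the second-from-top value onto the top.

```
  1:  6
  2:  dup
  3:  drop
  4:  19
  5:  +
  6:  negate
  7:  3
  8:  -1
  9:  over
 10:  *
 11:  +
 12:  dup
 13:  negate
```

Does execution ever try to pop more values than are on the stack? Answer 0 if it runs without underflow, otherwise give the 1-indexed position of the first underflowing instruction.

0

6       6
dup     6 6
drop    6
19      6 19
+       25
negate  -25
3       -25 3
-1      -25 3 -1
over    -25 3 -1 3
*       -25 3 -3
+       -25 0
dup     -25 0 0
negate  -25 0 0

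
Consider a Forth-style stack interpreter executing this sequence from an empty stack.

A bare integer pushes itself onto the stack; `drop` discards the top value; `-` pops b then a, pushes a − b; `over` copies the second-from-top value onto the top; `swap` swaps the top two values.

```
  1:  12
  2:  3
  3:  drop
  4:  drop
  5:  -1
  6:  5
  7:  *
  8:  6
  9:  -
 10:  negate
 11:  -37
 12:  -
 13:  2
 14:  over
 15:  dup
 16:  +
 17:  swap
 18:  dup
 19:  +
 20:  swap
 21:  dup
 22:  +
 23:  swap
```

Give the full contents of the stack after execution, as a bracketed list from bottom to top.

12     : 12
3      : 12 3
drop   : 12
drop   : (empty)
-1     : -1
5      : -1 5
*      : -5
6      : -5 6
-      : -11
negate : 11
-37    : 11 -37
-      : 48
2      : 48 2
over   : 48 2 48
dup    : 48 2 48 48
+      : 48 2 96
swap   : 48 96 2
dup    : 48 96 2 2
+      : 48 96 4
swap   : 48 4 96
dup    : 48 4 96 96
+      : 48 4 192
swap   : 48 192 4

[48, 192, 4]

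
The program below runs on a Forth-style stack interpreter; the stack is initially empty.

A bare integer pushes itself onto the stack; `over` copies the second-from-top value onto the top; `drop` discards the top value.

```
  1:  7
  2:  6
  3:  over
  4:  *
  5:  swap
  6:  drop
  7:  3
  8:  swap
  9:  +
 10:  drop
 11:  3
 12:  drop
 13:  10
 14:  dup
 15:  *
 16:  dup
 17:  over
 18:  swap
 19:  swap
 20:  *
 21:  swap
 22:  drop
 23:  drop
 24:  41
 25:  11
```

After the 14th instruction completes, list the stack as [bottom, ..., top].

[10, 10]

7    → [7]
6    → [7, 6]
over → [7, 6, 7]
*    → [7, 42]
swap → [42, 7]
drop → [42]
3    → [42, 3]
swap → [3, 42]
+    → [45]
drop → []
3    → [3]
drop → []
10   → [10]
dup  → [10, 10]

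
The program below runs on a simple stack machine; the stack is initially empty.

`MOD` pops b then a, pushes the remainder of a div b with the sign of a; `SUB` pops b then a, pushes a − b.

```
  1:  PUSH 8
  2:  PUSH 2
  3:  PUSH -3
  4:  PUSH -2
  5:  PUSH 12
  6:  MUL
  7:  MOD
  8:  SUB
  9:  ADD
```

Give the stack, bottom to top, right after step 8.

PUSH 8  -> [8]
PUSH 2  -> [8, 2]
PUSH -3 -> [8, 2, -3]
PUSH -2 -> [8, 2, -3, -2]
PUSH 12 -> [8, 2, -3, -2, 12]
MUL     -> [8, 2, -3, -24]
MOD     -> [8, 2, -3]
SUB     -> [8, 5]

[8, 5]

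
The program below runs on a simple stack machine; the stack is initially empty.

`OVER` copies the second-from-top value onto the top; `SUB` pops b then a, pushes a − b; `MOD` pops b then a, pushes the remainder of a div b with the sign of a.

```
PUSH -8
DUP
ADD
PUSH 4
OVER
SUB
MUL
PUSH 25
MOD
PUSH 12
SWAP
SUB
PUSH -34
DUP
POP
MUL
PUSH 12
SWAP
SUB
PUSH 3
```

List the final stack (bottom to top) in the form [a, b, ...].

[1100, 3]

PUSH -8  → [-8]
DUP      → [-8, -8]
ADD      → [-16]
PUSH 4   → [-16, 4]
OVER     → [-16, 4, -16]
SUB      → [-16, 20]
MUL      → [-320]
PUSH 25  → [-320, 25]
MOD      → [-20]
PUSH 12  → [-20, 12]
SWAP     → [12, -20]
SUB      → [32]
PUSH -34 → [32, -34]
DUP      → [32, -34, -34]
POP      → [32, -34]
MUL      → [-1088]
PUSH 12  → [-1088, 12]
SWAP     → [12, -1088]
SUB      → [1100]
PUSH 3   → [1100, 3]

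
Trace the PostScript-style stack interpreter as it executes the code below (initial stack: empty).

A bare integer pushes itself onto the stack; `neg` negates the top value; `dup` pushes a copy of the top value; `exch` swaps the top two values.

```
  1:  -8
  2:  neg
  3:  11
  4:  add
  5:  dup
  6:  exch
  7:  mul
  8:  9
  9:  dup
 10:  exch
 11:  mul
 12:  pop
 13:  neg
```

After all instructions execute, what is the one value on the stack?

-361

-8   → [-8]
neg  → [8]
11   → [8, 11]
add  → [19]
dup  → [19, 19]
exch → [19, 19]
mul  → [361]
9    → [361, 9]
dup  → [361, 9, 9]
exch → [361, 9, 9]
mul  → [361, 81]
pop  → [361]
neg  → [-361]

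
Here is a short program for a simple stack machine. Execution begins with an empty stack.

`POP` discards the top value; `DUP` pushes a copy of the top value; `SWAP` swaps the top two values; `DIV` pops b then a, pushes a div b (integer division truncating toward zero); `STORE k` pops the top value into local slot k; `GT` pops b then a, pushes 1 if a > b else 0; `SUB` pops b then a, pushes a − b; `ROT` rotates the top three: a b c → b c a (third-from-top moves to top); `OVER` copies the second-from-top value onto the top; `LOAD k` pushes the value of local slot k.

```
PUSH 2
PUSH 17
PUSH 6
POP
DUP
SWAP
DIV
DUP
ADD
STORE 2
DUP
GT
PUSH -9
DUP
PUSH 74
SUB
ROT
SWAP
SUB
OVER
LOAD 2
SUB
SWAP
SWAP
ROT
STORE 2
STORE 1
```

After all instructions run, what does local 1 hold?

PUSH 2  -> 2
PUSH 17 -> 2 17
PUSH 6  -> 2 17 6
POP     -> 2 17
DUP     -> 2 17 17
SWAP    -> 2 17 17
DIV     -> 2 1
DUP     -> 2 1 1
ADD     -> 2 2
STORE 2 -> 2
DUP     -> 2 2
GT      -> 0
PUSH -9 -> 0 -9
DUP     -> 0 -9 -9
PUSH 74 -> 0 -9 -9 74
SUB     -> 0 -9 -83
ROT     -> -9 -83 0
SWAP    -> -9 0 -83
SUB     -> -9 83
OVER    -> -9 83 -9
LOAD 2  -> -9 83 -9 2
SUB     -> -9 83 -11
SWAP    -> -9 -11 83
SWAP    -> -9 83 -11
ROT     -> 83 -11 -9
STORE 2 -> 83 -11
STORE 1 -> 83

-11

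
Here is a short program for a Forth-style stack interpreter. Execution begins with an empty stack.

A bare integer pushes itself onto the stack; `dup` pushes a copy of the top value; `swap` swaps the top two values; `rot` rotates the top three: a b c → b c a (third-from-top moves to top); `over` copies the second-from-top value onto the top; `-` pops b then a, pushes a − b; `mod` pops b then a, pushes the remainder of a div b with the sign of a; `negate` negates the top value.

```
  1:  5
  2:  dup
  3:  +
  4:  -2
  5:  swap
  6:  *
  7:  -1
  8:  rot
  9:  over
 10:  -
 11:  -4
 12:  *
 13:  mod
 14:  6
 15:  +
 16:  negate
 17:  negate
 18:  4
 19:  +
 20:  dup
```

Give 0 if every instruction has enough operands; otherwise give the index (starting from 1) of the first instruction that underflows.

5    : [5]
dup  : [5, 5]
+    : [10]
-2   : [10, -2]
swap : [-2, 10]
*    : [-20]
-1   : [-20, -1]
rot  — needs 3 operands, stack has 2 → underflow

8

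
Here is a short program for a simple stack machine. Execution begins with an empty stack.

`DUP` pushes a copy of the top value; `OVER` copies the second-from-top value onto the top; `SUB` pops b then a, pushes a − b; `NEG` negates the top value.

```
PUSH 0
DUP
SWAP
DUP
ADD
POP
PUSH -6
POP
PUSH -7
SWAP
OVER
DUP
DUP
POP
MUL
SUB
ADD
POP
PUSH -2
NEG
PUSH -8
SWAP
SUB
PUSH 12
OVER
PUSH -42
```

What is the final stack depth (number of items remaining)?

PUSH 0   : 0
DUP      : 0 0
SWAP     : 0 0
DUP      : 0 0 0
ADD      : 0 0
POP      : 0
PUSH -6  : 0 -6
POP      : 0
PUSH -7  : 0 -7
SWAP     : -7 0
OVER     : -7 0 -7
DUP      : -7 0 -7 -7
DUP      : -7 0 -7 -7 -7
POP      : -7 0 -7 -7
MUL      : -7 0 49
SUB      : -7 -49
ADD      : -56
POP      : (empty)
PUSH -2  : -2
NEG      : 2
PUSH -8  : 2 -8
SWAP     : -8 2
SUB      : -10
PUSH 12  : -10 12
OVER     : -10 12 -10
PUSH -42 : -10 12 -10 -42

4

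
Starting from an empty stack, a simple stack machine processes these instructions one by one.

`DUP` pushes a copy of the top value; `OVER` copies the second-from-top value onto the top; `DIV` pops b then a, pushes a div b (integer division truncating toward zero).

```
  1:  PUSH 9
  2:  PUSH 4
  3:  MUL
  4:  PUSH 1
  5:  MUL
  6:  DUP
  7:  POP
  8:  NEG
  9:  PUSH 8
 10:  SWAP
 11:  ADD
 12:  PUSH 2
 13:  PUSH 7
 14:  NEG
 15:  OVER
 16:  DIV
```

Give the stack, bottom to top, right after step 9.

PUSH 9 : 9
PUSH 4 : 9 4
MUL    : 36
PUSH 1 : 36 1
MUL    : 36
DUP    : 36 36
POP    : 36
NEG    : -36
PUSH 8 : -36 8

[-36, 8]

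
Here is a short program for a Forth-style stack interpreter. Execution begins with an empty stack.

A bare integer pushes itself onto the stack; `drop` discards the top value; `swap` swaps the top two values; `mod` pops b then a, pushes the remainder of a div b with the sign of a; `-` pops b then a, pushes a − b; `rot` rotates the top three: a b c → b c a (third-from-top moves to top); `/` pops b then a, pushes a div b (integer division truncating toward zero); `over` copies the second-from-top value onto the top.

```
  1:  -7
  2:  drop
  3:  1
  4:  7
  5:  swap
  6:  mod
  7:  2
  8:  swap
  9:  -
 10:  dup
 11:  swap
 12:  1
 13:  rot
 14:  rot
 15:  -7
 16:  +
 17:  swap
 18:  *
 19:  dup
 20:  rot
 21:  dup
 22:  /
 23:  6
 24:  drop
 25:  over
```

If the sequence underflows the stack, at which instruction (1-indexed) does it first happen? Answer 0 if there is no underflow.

0

-7   → [-7]
drop → []
1    → [1]
7    → [1, 7]
swap → [7, 1]
mod  → [0]
2    → [0, 2]
swap → [2, 0]
-    → [2]
dup  → [2, 2]
swap → [2, 2]
1    → [2, 2, 1]
rot  → [2, 1, 2]
rot  → [1, 2, 2]
-7   → [1, 2, 2, -7]
+    → [1, 2, -5]
swap → [1, -5, 2]
*    → [1, -10]
dup  → [1, -10, -10]
rot  → [-10, -10, 1]
dup  → [-10, -10, 1, 1]
/    → [-10, -10, 1]
6    → [-10, -10, 1, 6]
drop → [-10, -10, 1]
over → [-10, -10, 1, -10]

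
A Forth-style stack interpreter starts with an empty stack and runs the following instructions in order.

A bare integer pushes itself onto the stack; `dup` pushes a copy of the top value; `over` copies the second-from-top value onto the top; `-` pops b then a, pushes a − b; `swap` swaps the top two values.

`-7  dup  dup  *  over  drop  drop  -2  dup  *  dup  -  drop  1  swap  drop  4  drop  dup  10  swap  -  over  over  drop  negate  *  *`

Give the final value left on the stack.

-9

-7     -> [-7]
dup    -> [-7, -7]
dup    -> [-7, -7, -7]
*      -> [-7, 49]
over   -> [-7, 49, -7]
drop   -> [-7, 49]
drop   -> [-7]
-2     -> [-7, -2]
dup    -> [-7, -2, -2]
*      -> [-7, 4]
dup    -> [-7, 4, 4]
-      -> [-7, 0]
drop   -> [-7]
1      -> [-7, 1]
swap   -> [1, -7]
drop   -> [1]
4      -> [1, 4]
drop   -> [1]
dup    -> [1, 1]
10     -> [1, 1, 10]
swap   -> [1, 10, 1]
-      -> [1, 9]
over   -> [1, 9, 1]
over   -> [1, 9, 1, 9]
drop   -> [1, 9, 1]
negate -> [1, 9, -1]
*      -> [1, -9]
*      -> [-9]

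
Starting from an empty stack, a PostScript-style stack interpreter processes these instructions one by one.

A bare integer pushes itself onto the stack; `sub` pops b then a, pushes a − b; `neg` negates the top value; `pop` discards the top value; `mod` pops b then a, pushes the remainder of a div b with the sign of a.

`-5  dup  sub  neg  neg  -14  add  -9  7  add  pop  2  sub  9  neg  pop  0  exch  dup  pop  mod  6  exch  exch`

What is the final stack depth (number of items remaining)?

2

-5    -5
dup   -5 -5
sub   0
neg   0
neg   0
-14   0 -14
add   -14
-9    -14 -9
7     -14 -9 7
add   -14 -2
pop   -14
2     -14 2
sub   -16
9     -16 9
neg   -16 -9
pop   -16
0     -16 0
exch  0 -16
dup   0 -16 -16
pop   0 -16
mod   0
6     0 6
exch  6 0
exch  0 6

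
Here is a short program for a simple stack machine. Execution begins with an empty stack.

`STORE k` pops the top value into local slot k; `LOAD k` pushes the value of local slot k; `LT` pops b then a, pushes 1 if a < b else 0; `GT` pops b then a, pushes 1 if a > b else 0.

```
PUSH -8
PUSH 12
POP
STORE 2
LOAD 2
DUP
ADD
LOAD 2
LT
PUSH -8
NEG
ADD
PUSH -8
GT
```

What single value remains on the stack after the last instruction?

PUSH -8  [-8]
PUSH 12  [-8, 12]
POP      [-8]
STORE 2  []
LOAD 2   [-8]
DUP      [-8, -8]
ADD      [-16]
LOAD 2   [-16, -8]
LT       [1]
PUSH -8  [1, -8]
NEG      [1, 8]
ADD      [9]
PUSH -8  [9, -8]
GT       [1]

1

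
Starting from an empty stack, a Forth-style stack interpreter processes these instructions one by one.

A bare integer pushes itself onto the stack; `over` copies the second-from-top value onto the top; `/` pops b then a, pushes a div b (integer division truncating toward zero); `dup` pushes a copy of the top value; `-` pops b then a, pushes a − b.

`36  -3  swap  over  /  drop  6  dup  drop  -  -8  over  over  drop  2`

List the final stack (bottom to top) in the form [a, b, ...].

[-9, -8, -9, 2]

36    36
-3    36 -3
swap  -3 36
over  -3 36 -3
/     -3 -12
drop  -3
6     -3 6
dup   -3 6 6
drop  -3 6
-     -9
-8    -9 -8
over  -9 -8 -9
over  -9 -8 -9 -8
drop  -9 -8 -9
2     -9 -8 -9 2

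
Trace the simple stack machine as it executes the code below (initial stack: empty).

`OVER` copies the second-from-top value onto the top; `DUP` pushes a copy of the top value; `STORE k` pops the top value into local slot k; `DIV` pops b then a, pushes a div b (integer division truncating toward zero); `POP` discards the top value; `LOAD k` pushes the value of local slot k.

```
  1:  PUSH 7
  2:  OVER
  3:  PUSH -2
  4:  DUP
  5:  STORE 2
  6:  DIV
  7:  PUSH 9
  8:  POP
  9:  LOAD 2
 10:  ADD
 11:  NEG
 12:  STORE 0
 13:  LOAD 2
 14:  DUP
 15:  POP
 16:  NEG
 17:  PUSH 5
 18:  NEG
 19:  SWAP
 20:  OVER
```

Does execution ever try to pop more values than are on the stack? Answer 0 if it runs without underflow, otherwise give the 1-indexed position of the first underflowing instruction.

2

PUSH 7 → 7
OVER  — needs 2 operands, stack has 1 → underflow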